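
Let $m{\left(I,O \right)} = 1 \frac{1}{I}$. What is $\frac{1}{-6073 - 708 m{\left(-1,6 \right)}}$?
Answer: $- \frac{1}{5365} \approx -0.00018639$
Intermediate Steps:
$m{\left(I,O \right)} = \frac{1}{I}$
$\frac{1}{-6073 - 708 m{\left(-1,6 \right)}} = \frac{1}{-6073 - \frac{708}{-1}} = \frac{1}{-6073 - -708} = \frac{1}{-6073 + 708} = \frac{1}{-5365} = - \frac{1}{5365}$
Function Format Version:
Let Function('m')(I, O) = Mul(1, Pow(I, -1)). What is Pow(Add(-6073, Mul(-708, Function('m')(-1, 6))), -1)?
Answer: Rational(-1, 5365) ≈ -0.00018639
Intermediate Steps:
Function('m')(I, O) = Pow(I, -1)
Pow(Add(-6073, Mul(-708, Function('m')(-1, 6))), -1) = Pow(Add(-6073, Mul(-708, Pow(-1, -1))), -1) = Pow(Add(-6073, Mul(-708, -1)), -1) = Pow(Add(-6073, 708), -1) = Pow(-5365, -1) = Rational(-1, 5365)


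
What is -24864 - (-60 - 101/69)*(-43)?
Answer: -1897979/69 ≈ -27507.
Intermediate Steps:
-24864 - (-60 - 101/69)*(-43) = -24864 - (-4241)*(-43)/69 = -24864 - 1*182363/69 = -24864 - 182363/69 = -1897979/69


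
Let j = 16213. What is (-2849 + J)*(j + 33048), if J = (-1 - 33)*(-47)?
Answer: -61625511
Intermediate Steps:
J = 1598 (J = -34*(-47) = 1598)
(-2849 + J)*(j + 33048) = (-2849 + 1598)*(16213 + 33048) = -1251*49261 = -61625511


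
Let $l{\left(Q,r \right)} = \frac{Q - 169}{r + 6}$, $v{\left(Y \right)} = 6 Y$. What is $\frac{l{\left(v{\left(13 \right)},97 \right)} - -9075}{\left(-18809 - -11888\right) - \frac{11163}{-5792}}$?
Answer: $- \frac{5413400128}{4127752707} \approx -1.3115$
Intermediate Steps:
$l{\left(Q,r \right)} = \frac{-169 + Q}{6 + r}$
$\frac{l{\left(v{\left(13 \right)},97 \right)} - -9075}{\left(-18809 - -11888\right) - \frac{11163}{-5792}} = \frac{\frac{-169 + 6 \cdot 13}{6 + 97} - -9075}{\left(-18809 - -11888\right) - \frac{11163}{-5792}} = \frac{\frac{-169 + 78}{103} + 9075}{\left(-18809 + 11888\right) - - \frac{11163}{5792}} = \frac{\frac{1}{103} \left(-91\right) + 9075}{-6921 + \frac{11163}{5792}} = \frac{- \frac{91}{103} + 9075}{- \frac{40075269}{5792}} = \frac{934634}{103} \left(- \frac{5792}{40075269}\right) = - \frac{5413400128}{4127752707}$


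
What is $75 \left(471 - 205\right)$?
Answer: $19950$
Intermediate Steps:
$75 \left(471 - 205\right) = 75 \cdot 266 = 19950$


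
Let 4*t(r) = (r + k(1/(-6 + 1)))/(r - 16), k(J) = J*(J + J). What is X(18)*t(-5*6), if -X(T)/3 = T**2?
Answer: -90882/575 ≈ -158.06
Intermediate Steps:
k(J) = 2*J**2 (k(J) = J*(2*J) = 2*J**2)
X(T) = -3*T**2
t(r) = (2/25 + r)/(4*(-16 + r)) (t(r) = ((r + 2*(1/(-6 + 1))**2)/(r - 16))/4 = ((r + 2*(1/(-5))**2)/(-16 + r))/4 = ((r + 2*(-1/5)**2)/(-16 + r))/4 = ((r + 2*(1/25))/(-16 + r))/4 = ((r + 2/25)/(-16 + r))/4 = ((2/25 + r)/(-16 + r))/4 = (2/25 + r)/(4*(-16 + r)))
X(18)*t(-5*6) = (-3*18**2)*((2 + 25*(-5*6))/(100*(-16 - 5*6))) = (-3*324)*((2 + 25*(-30))/(100*(-16 - 30))) = -243*(2 - 750)/(25*(-46)) = -243*(-1)*(-748)/(25*46) = -972*187/1150 = -90882/575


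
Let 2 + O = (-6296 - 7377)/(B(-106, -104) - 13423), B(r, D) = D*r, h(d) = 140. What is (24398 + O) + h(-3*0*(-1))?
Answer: 58875537/2399 ≈ 24542.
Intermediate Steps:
O = 8875/2399 (O = -2 + (-6296 - 7377)/(-104*(-106) - 13423) = -2 - 13673/(11024 - 13423) = -2 - 13673/(-2399) = -2 - 13673*(-1/2399) = -2 + 13673/2399 = 8875/2399 ≈ 3.6995)
(24398 + O) + h(-3*0*(-1)) = (24398 + 8875/2399) + 140 = 58539677/2399 + 140 = 58875537/2399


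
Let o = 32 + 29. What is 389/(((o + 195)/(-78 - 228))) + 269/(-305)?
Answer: -18187117/39040 ≈ -465.86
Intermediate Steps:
o = 61
389/(((o + 195)/(-78 - 228))) + 269/(-305) = 389/(((61 + 195)/(-78 - 228))) + 269/(-305) = 389/((256/(-306))) + 269*(-1/305) = 389/((256*(-1/306))) - 269/305 = 389/(-128/153) - 269/305 = 389*(-153/128) - 269/305 = -59517/128 - 269/305 = -18187117/39040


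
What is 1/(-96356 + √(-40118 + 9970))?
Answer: -24089/2321127221 - I*√7537/4642254442 ≈ -1.0378e-5 - 1.8701e-8*I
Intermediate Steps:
1/(-96356 + √(-40118 + 9970)) = 1/(-96356 + √(-30148)) = 1/(-96356 + 2*I*√7537)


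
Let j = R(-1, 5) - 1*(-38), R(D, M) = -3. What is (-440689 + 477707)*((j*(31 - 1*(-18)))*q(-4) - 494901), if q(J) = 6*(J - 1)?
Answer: -20224821318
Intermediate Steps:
q(J) = -6 + 6*J (q(J) = 6*(-1 + J) = -6 + 6*J)
j = 35 (j = -3 - 1*(-38) = -3 + 38 = 35)
(-440689 + 477707)*((j*(31 - 1*(-18)))*q(-4) - 494901) = (-440689 + 477707)*((35*(31 - 1*(-18)))*(-6 + 6*(-4)) - 494901) = 37018*((35*(31 + 18))*(-6 - 24) - 494901) = 37018*((35*49)*(-30) - 494901) = 37018*(1715*(-30) - 494901) = 37018*(-51450 - 494901) = 37018*(-546351) = -20224821318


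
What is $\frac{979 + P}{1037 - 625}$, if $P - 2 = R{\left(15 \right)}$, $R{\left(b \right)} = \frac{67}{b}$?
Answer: $\frac{7391}{3090} \approx 2.3919$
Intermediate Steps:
$P = \frac{97}{15}$ ($P = 2 + \frac{67}{15} = \frac{97}{15} \approx 6.4667$)
$\frac{979 + P}{1037 - 625} = \frac{979 + \frac{97}{15}}{1037 - 625} = \frac{14782}{15 \cdot 412} = \frac{14782}{15} \cdot \frac{1}{412} = \frac{7391}{3090}$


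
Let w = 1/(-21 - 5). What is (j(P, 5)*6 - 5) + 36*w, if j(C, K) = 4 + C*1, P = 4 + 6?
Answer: 1009/13 ≈ 77.615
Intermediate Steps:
P = 10
j(C, K) = 4 + C
w = -1/26 (w = 1/(-26) = -1/26 ≈ -0.038462)
(j(P, 5)*6 - 5) + 36*w = ((4 + 10)*6 - 5) + 36*(-1/26) = (14*6 - 5) - 18/13 = (84 - 5) - 18/13 = 79 - 18/13 = 1009/13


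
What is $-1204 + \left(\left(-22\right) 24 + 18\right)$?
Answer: $-1714$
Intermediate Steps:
$-1204 + \left(\left(-22\right) 24 + 18\right) = -1204 + \left(-528 + 18\right) = -1204 - 510 = -1714$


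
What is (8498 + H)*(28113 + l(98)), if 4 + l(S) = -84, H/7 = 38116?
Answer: 7715562750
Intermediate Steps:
H = 266812 (H = 7*38116 = 266812)
l(S) = -88 (l(S) = -4 - 84 = -88)
(8498 + H)*(28113 + l(98)) = (8498 + 266812)*(28113 - 88) = 275310*28025 = 7715562750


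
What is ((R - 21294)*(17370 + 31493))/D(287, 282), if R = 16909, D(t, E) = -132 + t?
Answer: -42852851/31 ≈ -1.3824e+6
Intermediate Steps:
((R - 21294)*(17370 + 31493))/D(287, 282) = ((16909 - 21294)*(17370 + 31493))/(-132 + 287) = -4385*48863/155 = -214264255*1/155 = -42852851/31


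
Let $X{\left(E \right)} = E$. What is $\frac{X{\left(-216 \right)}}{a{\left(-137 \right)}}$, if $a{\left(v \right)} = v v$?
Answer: $- \frac{216}{18769} \approx -0.011508$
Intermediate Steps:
$a{\left(v \right)} = v^{2}$
$\frac{X{\left(-216 \right)}}{a{\left(-137 \right)}} = - \frac{216}{\left(-137\right)^{2}} = - \frac{216}{18769}$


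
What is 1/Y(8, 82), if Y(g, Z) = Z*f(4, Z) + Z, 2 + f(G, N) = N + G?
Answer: 1/6970 ≈ 0.00014347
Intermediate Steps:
f(G, N) = -2 + G + N (f(G, N) = -2 + (N + G) = -2 + (G + N) = -2 + G + N)
Y(g, Z) = Z + Z*(2 + Z) (Y(g, Z) = Z*(-2 + 4 + Z) + Z = Z*(2 + Z) + Z = Z + Z*(2 + Z))
1/Y(8, 82) = 1/(82*(3 + 82)) = 1/(82*85) = 1/6970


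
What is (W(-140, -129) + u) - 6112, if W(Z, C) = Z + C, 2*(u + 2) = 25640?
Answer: 6437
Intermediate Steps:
u = 12818 (u = -2 + (½)*25640 = -2 + 12820 = 12818)
W(Z, C) = C + Z
(W(-140, -129) + u) - 6112 = ((-129 - 140) + 12818) - 6112 = (-269 + 12818) - 6112 = 12549 - 6112 = 6437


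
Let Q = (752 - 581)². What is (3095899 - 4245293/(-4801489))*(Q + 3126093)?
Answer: 6700545233586844848/685927 ≈ 9.7686e+12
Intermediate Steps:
Q = 29241 (Q = 171² = 29241)
(3095899 - 4245293/(-4801489))*(Q + 3126093) = (3095899 - 4245293/(-4801489))*(29241 + 3126093) = (3095899 - 4245293*(-1/4801489))*3155334 = (3095899 + 4245293/4801489)*3155334 = (14864929238904/4801489)*3155334 = 6700545233586844848/685927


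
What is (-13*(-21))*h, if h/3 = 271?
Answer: 221949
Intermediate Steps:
h = 813 (h = 3*271 = 813)
(-13*(-21))*h = -13*(-21)*813 = 273*813 = 221949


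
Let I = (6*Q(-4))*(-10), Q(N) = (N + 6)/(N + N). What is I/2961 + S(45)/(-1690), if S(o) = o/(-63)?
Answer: 1831/333606 ≈ 0.0054885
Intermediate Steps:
Q(N) = (6 + N)/(2*N) (Q(N) = (6 + N)/((2*N)) = (6 + N)*(1/(2*N)) = (6 + N)/(2*N))
I = 15 (I = (6*((½)*(6 - 4)/(-4)))*(-10) = (6*((½)*(-¼)*2))*(-10) = (6*(-¼))*(-10) = -3/2*(-10) = 15)
S(o) = -o/63 (S(o) = o*(-1/63) = -o/63)
I/2961 + S(45)/(-1690) = 15/2961 - 1/63*45/(-1690) = 15*(1/2961) - 5/7*(-1/1690) = 5/987 + 1/2366 = 1831/333606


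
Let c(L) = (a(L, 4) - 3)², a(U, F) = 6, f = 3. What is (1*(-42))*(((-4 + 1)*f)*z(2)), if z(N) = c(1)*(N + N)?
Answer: 13608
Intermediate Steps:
c(L) = 9 (c(L) = (6 - 3)² = 3² = 9)
z(N) = 18*N (z(N) = 9*(N + N) = 9*(2*N) = 18*N)
(1*(-42))*(((-4 + 1)*f)*z(2)) = (1*(-42))*(((-4 + 1)*3)*(18*2)) = -42*(-3*3)*36 = -(-378)*36 = -42*(-324) = 13608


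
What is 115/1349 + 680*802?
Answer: 735690755/1349 ≈ 5.4536e+5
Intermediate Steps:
115/1349 + 680*802 = 115*(1/1349) + 545360 = 115/1349 + 545360 = 735690755/1349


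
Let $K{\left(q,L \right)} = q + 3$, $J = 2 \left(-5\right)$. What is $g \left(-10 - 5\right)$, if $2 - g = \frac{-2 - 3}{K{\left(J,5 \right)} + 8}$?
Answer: $-105$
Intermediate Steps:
$J = -10$
$K{\left(q,L \right)} = 3 + q$
$g = 7$ ($g = 2 - \frac{-2 - 3}{\left(3 - 10\right) + 8} = 2 - - \frac{5}{-7 + 8} = 2 - - \frac{5}{1} = 2 - \left(-5\right) 1 = 2 - -5 = 2 + 5 = 7$)
$g \left(-10 - 5\right) = 7 \left(-10 - 5\right) = 7 \left(-15\right) = -105$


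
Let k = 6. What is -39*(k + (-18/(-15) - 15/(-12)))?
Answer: -6591/20 ≈ -329.55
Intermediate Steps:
-39*(k + (-18/(-15) - 15/(-12))) = -39*(6 + (-18/(-15) - 15/(-12))) = -39*(6 + (-18*(-1/15) - 15*(-1/12))) = -39*(6 + (6/5 + 5/4)) = -39*(6 + 49/20) = -39*169/20 = -6591/20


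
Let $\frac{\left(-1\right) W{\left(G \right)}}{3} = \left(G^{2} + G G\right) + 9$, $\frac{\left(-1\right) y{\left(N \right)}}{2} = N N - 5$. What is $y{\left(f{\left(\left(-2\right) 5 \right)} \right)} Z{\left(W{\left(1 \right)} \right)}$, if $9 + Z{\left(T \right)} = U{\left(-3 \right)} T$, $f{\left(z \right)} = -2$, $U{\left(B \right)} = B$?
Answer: $180$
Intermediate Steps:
$y{\left(N \right)} = 10 - 2 N^{2}$ ($y{\left(N \right)} = - 2 \left(N N - 5\right) = - 2 \left(N^{2} - 5\right) = - 2 \left(-5 + N^{2}\right) = 10 - 2 N^{2}$)
$W{\left(G \right)} = -27 - 6 G^{2}$ ($W{\left(G \right)} = - 3 \left(\left(G^{2} + G G\right) + 9\right) = - 3 \left(\left(G^{2} + G^{2}\right) + 9\right) = - 3 \left(2 G^{2} + 9\right) = - 3 \left(9 + 2 G^{2}\right) = -27 - 6 G^{2}$)
$Z{\left(T \right)} = -9 - 3 T$
$y{\left(f{\left(\left(-2\right) 5 \right)} \right)} Z{\left(W{\left(1 \right)} \right)} = \left(10 - 2 \left(-2\right)^{2}\right) \left(-9 - 3 \left(-27 - 6 \cdot 1^{2}\right)\right) = \left(10 - 8\right) \left(-9 - 3 \left(-27 - 6\right)\right) = 2 \left(-9 - -99\right) = 2 \left(-9 + 99\right) = 2 \cdot 90 = 180$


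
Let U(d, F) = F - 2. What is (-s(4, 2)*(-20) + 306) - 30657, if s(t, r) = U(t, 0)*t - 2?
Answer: -30551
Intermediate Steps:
U(d, F) = -2 + F
s(t, r) = -2 - 2*t (s(t, r) = (-2 + 0)*t - 2 = -2*t - 2 = -2 - 2*t)
(-s(4, 2)*(-20) + 306) - 30657 = (-(-2 - 2*4)*(-20) + 306) - 30657 = (-(-2 - 8)*(-20) + 306) - 30657 = (-1*(-10)*(-20) + 306) - 30657 = (10*(-20) + 306) - 30657 = (-200 + 306) - 30657 = 106 - 30657 = -30551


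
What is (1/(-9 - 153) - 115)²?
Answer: 347114161/26244 ≈ 13226.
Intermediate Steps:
(1/(-9 - 153) - 115)² = (1/(-162) - 115)² = (-1/162 - 115)² = (-18631/162)² = 347114161/26244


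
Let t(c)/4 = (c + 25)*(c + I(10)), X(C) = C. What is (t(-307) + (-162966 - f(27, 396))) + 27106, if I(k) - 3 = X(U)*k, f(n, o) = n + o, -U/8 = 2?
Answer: 387109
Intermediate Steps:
U = -16 (U = -8*2 = -16)
I(k) = 3 - 16*k
t(c) = 4*(-157 + c)*(25 + c) (t(c) = 4*((c + 25)*(c + (3 - 16*10))) = 4*((25 + c)*(c + (3 - 160))) = 4*((25 + c)*(c - 157)) = 4*((25 + c)*(-157 + c)) = 4*((-157 + c)*(25 + c)) = 4*(-157 + c)*(25 + c))
(t(-307) + (-162966 - f(27, 396))) + 27106 = ((-15700 - 528*(-307) + 4*(-307)**2) + (-162966 - (27 + 396))) + 27106 = ((-15700 + 162096 + 4*94249) + (-162966 - 1*423)) + 27106 = ((-15700 + 162096 + 376996) + (-162966 - 423)) + 27106 = (523392 - 163389) + 27106 = 360003 + 27106 = 387109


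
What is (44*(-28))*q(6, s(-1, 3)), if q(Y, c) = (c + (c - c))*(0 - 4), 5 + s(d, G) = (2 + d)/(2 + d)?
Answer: -19712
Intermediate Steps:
s(d, G) = -4 (s(d, G) = -5 + (2 + d)/(2 + d) = -5 + 1 = -4)
q(Y, c) = -4*c (q(Y, c) = (c + 0)*(-4) = c*(-4) = -4*c)
(44*(-28))*q(6, s(-1, 3)) = (44*(-28))*(-4*(-4)) = -1232*16 = -19712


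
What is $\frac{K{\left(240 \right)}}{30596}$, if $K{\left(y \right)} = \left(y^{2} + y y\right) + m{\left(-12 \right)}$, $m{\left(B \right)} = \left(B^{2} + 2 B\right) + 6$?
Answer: $\frac{57663}{15298} \approx 3.7693$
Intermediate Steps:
$m{\left(B \right)} = 6 + B^{2} + 2 B$
$K{\left(y \right)} = 126 + 2 y^{2}$ ($K{\left(y \right)} = \left(y^{2} + y y\right) + \left(6 + \left(-12\right)^{2} + 2 \left(-12\right)\right) = \left(y^{2} + y^{2}\right) + \left(6 + 144 - 24\right) = 2 y^{2} + 126 = 126 + 2 y^{2}$)
$\frac{K{\left(240 \right)}}{30596} = \frac{126 + 2 \cdot 240^{2}}{30596} = \left(126 + 2 \cdot 57600\right) \frac{1}{30596} = \left(126 + 115200\right) \frac{1}{30596} = 115326 \cdot \frac{1}{30596} = \frac{57663}{15298}$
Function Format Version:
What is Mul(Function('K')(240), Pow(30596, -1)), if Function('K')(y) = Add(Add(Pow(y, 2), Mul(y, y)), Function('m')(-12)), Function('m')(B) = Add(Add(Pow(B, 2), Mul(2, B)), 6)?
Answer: Rational(57663, 15298) ≈ 3.7693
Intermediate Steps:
Function('m')(B) = Add(6, Pow(B, 2), Mul(2, B))
Function('K')(y) = Add(126, Mul(2, Pow(y, 2))) (Function('K')(y) = Add(Add(Pow(y, 2), Mul(y, y)), Add(6, Pow(-12, 2), Mul(2, -12))) = Add(Add(Pow(y, 2), Pow(y, 2)), Add(6, 144, -24)) = Add(Mul(2, Pow(y, 2)), 126) = Add(126, Mul(2, Pow(y, 2))))
Mul(Function('K')(240), Pow(30596, -1)) = Mul(Add(126, Mul(2, Pow(240, 2))), Pow(30596, -1)) = Mul(Add(126, Mul(2, 57600)), Rational(1, 30596)) = Mul(Add(126, 115200), Rational(1, 30596)) = Mul(115326, Rational(1, 30596)) = Rational(57663, 15298)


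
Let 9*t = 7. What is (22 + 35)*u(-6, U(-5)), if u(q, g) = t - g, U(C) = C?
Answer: 988/3 ≈ 329.33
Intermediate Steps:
t = 7/9 (t = (⅑)*7 = 7/9 ≈ 0.77778)
u(q, g) = 7/9 - g
(22 + 35)*u(-6, U(-5)) = (22 + 35)*(7/9 - 1*(-5)) = 57*(7/9 + 5) = 57*(52/9) = 988/3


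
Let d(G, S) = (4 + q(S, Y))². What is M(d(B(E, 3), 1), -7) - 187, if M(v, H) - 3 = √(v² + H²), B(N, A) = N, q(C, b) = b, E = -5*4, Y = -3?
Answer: -184 + 5*√2 ≈ -176.93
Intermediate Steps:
E = -20
d(G, S) = 1 (d(G, S) = (4 - 3)² = 1² = 1)
M(v, H) = 3 + √(H² + v²) (M(v, H) = 3 + √(v² + H²) = 3 + √(H² + v²))
M(d(B(E, 3), 1), -7) - 187 = (3 + √((-7)² + 1²)) - 187 = (3 + √(49 + 1)) - 187 = (3 + √50) - 187 = (3 + 5*√2) - 187 = -184 + 5*√2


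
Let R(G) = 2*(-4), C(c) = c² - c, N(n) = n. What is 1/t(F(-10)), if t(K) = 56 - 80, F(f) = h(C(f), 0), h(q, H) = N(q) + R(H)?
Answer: -1/24 ≈ -0.041667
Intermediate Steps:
R(G) = -8
h(q, H) = -8 + q (h(q, H) = q - 8 = -8 + q)
F(f) = -8 + f*(-1 + f)
t(K) = -24
1/t(F(-10)) = 1/(-24) = -1/24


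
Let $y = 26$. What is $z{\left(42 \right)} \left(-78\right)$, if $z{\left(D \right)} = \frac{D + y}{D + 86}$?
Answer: $- \frac{663}{16} \approx -41.438$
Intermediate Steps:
$z{\left(D \right)} = \frac{26 + D}{86 + D}$ ($z{\left(D \right)} = \frac{D + 26}{D + 86} = \frac{26 + D}{86 + D}$)
$z{\left(42 \right)} \left(-78\right) = \frac{26 + 42}{86 + 42} \left(-78\right) = \frac{1}{128} \cdot 68 \left(-78\right) = \frac{17}{32} \left(-78\right) = - \frac{663}{16}$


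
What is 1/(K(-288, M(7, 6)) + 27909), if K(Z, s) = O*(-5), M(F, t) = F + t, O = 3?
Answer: 1/27894 ≈ 3.5850e-5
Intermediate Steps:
K(Z, s) = -15 (K(Z, s) = 3*(-5) = -15)
1/(K(-288, M(7, 6)) + 27909) = 1/(-15 + 27909) = 1/27894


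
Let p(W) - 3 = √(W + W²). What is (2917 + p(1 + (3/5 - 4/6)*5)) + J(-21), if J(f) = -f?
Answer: 2941 + √10/3 ≈ 2942.1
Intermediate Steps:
p(W) = 3 + √(W + W²)
(2917 + p(1 + (3/5 - 4/6)*5)) + J(-21) = (2917 + (3 + √((1 + (3/5 - 4/6)*5)*(1 + (1 + (3/5 - 4/6)*5))))) - 1*(-21) = (2917 + (3 + √((1 + (3*(⅕) - 4*⅙)*5)*(1 + (1 + (3*(⅕) - 4*⅙)*5))))) + 21 = (2917 + (3 + √((1 + (⅗ - ⅔)*5)*(1 + (1 + (⅗ - ⅔)*5))))) + 21 = (2917 + (3 + √((1 - 1/15*5)*(1 + (1 - 1/15*5))))) + 21 = (2917 + (3 + √((1 - ⅓)*(1 + (1 - ⅓))))) + 21 = (2917 + (3 + √(2*(1 + ⅔)/3))) + 21 = (2917 + (3 + √((⅔)*(5/3)))) + 21 = (2917 + (3 + √(10/9))) + 21 = (2917 + (3 + √10/3)) + 21 = (2920 + √10/3) + 21 = 2941 + √10/3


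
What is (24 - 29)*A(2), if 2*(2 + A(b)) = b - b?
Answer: 10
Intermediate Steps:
A(b) = -2 (A(b) = -2 + (b - b)/2 = -2 + (½)*0 = -2 + 0 = -2)
(24 - 29)*A(2) = (24 - 29)*(-2) = -5*(-2) = 10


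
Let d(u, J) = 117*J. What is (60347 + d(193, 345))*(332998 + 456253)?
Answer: 79487046712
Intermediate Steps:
(60347 + d(193, 345))*(332998 + 456253) = (60347 + 117*345)*(332998 + 456253) = (60347 + 40365)*789251 = 100712*789251 = 79487046712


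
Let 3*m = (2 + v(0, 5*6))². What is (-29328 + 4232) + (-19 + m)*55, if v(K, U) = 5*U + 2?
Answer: 1225957/3 ≈ 4.0865e+5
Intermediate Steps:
v(K, U) = 2 + 5*U
m = 23716/3 (m = (2 + (2 + 5*(5*6)))²/3 = (2 + (2 + 5*30))²/3 = (2 + (2 + 150))²/3 = (2 + 152)²/3 = (⅓)*154² = (⅓)*23716 = 23716/3 ≈ 7905.3)
(-29328 + 4232) + (-19 + m)*55 = (-29328 + 4232) + (-19 + 23716/3)*55 = -25096 + (23659/3)*55 = -25096 + 1301245/3 = 1225957/3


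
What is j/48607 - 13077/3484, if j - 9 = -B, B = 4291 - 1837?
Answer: -3811551/1002052 ≈ -3.8037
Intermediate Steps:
B = 2454
j = -2445 (j = 9 - 1*2454 = 9 - 2454 = -2445)
j/48607 - 13077/3484 = -2445/48607 - 13077/3484 = -3811551/1002052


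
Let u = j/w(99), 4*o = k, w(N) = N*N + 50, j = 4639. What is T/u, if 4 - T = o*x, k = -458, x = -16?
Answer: -18007628/4639 ≈ -3881.8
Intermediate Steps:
w(N) = 50 + N² (w(N) = N² + 50 = 50 + N²)
o = -229/2 (o = (¼)*(-458) = -229/2 ≈ -114.50)
u = 4639/9851 (u = 4639/(50 + 99²) = 4639/(50 + 9801) = 4639/9851 ≈ 0.47092)
T = -1828 (T = 4 - (-229)*(-16)/2 = 4 - 1*1832 = 4 - 1832 = -1828)
T/u = -1828/4639/9851 = -1828*9851/4639 = -18007628/4639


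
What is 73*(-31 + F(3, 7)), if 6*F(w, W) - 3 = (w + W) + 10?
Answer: -11899/6 ≈ -1983.2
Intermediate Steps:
F(w, W) = 13/6 + W/6 + w/6 (F(w, W) = ½ + ((w + W) + 10)/6 = ½ + ((W + w) + 10)/6 = ½ + (10 + W + w)/6 = ½ + (5/3 + W/6 + w/6) = 13/6 + W/6 + w/6)
73*(-31 + F(3, 7)) = 73*(-31 + (13/6 + (⅙)*7 + (⅙)*3)) = 73*(-31 + (13/6 + 7/6 + ½)) = 73*(-31 + 23/6) = 73*(-163/6) = -11899/6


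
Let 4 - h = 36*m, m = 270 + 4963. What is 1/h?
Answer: -1/188384 ≈ -5.3083e-6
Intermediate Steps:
m = 5233
h = -188384 (h = 4 - 36*5233 = 4 - 1*188388 = 4 - 188388 = -188384)
1/h = 1/(-188384) = -1/188384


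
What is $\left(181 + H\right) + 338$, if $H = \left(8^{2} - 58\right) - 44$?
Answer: $481$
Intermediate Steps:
$H = -38$ ($H = \left(64 - 58\right) - 44 = 6 - 44 = -38$)
$\left(181 + H\right) + 338 = \left(181 - 38\right) + 338 = 143 + 338 = 481$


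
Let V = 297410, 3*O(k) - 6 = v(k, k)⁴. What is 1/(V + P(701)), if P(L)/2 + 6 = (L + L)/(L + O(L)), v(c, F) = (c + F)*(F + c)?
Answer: 14927397888191032761755965/4439378277152236761280700487482 ≈ 3.3625e-6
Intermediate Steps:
v(c, F) = (F + c)² (v(c, F) = (F + c)*(F + c) = (F + c)²)
O(k) = 2 + 256*k⁸/3 (O(k) = 2 + ((k + k)²)⁴/3 = 2 + ((2*k)²)⁴/3 = 2 + (4*k²)⁴/3 = 2 + (256*k⁸)/3 = 2 + 256*k⁸/3)
P(L) = -12 + 4*L/(2 + L + 256*L⁸/3) (P(L) = -12 + 2*((L + L)/(L + (2 + 256*L⁸/3))) = -12 + 2*((2*L)/(2 + L + 256*L⁸/3)) = -12 + 2*(2*L/(2 + L + 256*L⁸/3)) = -12 + 4*L/(2 + L + 256*L⁸/3))
1/(V + P(701)) = 1/(297410 + 24*(-3 - 1*701 - 128*701⁸)/(6 + 3*701 + 256*701⁸)) = 1/(297410 + 24*(-3 - 701 - 128*58310148000746221725601)/(6 + 2103 + 256*58310148000746221725601)) = 1/(297410 + 24*(-3 - 701 - 7463698944095516380876928)/(6 + 2103 + 14927397888191032761753856)) = 1/(297410 + 24*(-7463698944095516380877632)/14927397888191032761755965) = 1/(297410 + 24*(1/14927397888191032761755965)*(-7463698944095516380877632)) = 1/(297410 - 179128774658292393141063168/14927397888191032761755965) = 1/(4439378277152236761280700487482/14927397888191032761755965) = 14927397888191032761755965/4439378277152236761280700487482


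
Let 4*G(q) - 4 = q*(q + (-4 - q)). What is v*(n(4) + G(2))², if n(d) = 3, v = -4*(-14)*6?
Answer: 1344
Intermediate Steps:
v = 336 (v = 56*6 = 336)
G(q) = 1 - q (G(q) = 1 + (q*(q + (-4 - q)))/4 = 1 + (q*(-4))/4 = 1 + (-4*q)/4 = 1 - q)
v*(n(4) + G(2))² = 336*(3 + (1 - 1*2))² = 336*(3 + (1 - 2))² = 336*(3 - 1)² = 336*2² = 336*4 = 1344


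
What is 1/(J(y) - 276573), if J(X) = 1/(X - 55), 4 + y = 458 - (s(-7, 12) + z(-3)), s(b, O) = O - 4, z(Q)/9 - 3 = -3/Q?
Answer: -355/98183414 ≈ -3.6157e-6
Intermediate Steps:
z(Q) = 27 - 27/Q (z(Q) = 27 + 9*(-3/Q) = 27 - 27/Q)
s(b, O) = -4 + O
y = 410 (y = -4 + (458 - ((-4 + 12) + (27 - 27/(-3)))) = -4 + (458 - (8 + (27 - 27*(-1/3)))) = -4 + (458 - (8 + (27 + 9))) = -4 + (458 - (8 + 36)) = -4 + (458 - 1*44) = -4 + (458 - 44) = -4 + 414 = 410)
J(X) = 1/(-55 + X)
1/(J(y) - 276573) = 1/(1/(-55 + 410) - 276573) = 1/(1/355 - 276573) = 1/(-98183414/355) = -355/98183414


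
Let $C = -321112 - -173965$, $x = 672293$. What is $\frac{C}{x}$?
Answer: $- \frac{147147}{672293} \approx -0.21887$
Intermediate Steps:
$C = -147147$ ($C = -321112 + 173965 = -147147$)
$\frac{C}{x} = - \frac{147147}{672293}$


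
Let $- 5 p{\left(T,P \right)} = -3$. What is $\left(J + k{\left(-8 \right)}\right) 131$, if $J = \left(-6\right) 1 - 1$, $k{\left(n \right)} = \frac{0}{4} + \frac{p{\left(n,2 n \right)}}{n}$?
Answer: $- \frac{37073}{40} \approx -926.83$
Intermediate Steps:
$p{\left(T,P \right)} = \frac{3}{5}$ ($p{\left(T,P \right)} = \left(- \frac{1}{5}\right) \left(-3\right) = \frac{3}{5}$)
$k{\left(n \right)} = \frac{3}{5 n}$ ($k{\left(n \right)} = \frac{0}{4} + \frac{3}{5 n} = 0 \cdot \frac{1}{4} + \frac{3}{5 n} = 0 + \frac{3}{5 n} = \frac{3}{5 n}$)
$J = -7$ ($J = -6 - 1 = -7$)
$\left(J + k{\left(-8 \right)}\right) 131 = \left(-7 + \frac{3}{5 \left(-8\right)}\right) 131 = \left(-7 + \frac{3}{5} \left(- \frac{1}{8}\right)\right) 131 = \left(-7 - \frac{3}{40}\right) 131 = \left(- \frac{283}{40}\right) 131 = - \frac{37073}{40}$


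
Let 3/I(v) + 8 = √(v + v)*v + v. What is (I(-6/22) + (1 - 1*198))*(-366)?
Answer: 6583826868/91145 - 36234*I*√66/91145 ≈ 72235.0 - 3.2296*I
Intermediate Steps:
I(v) = 3/(-8 + v + √2*v^(3/2)) (I(v) = 3/(-8 + (√(v + v)*v + v)) = 3/(-8 + (√(2*v)*v + v)) = 3/(-8 + ((√2*√v)*v + v)) = 3/(-8 + (√2*v^(3/2) + v)) = 3/(-8 + (v + √2*v^(3/2))) = 3/(-8 + v + √2*v^(3/2)))
(I(-6/22) + (1 - 1*198))*(-366) = (3/(-8 - 6/22 + √2*(-6/22)^(3/2)) + (1 - 1*198))*(-366) = (3/(-8 - 6*1/22 + √2*(-6*1/22)^(3/2)) + (1 - 198))*(-366) = (3/(-8 - 3/11 + √2*(-3/11)^(3/2)) - 197)*(-366) = (3/(-8 - 3/11 + √2*(-3*I*√33/121)) - 197)*(-366) = (3/(-8 - 3/11 - 3*I*√66/121) - 197)*(-366) = (3/(-91/11 - 3*I*√66/121) - 197)*(-366) = (-197 + 3/(-91/11 - 3*I*√66/121))*(-366) = 72102 - 1098/(-91/11 - 3*I*√66/121)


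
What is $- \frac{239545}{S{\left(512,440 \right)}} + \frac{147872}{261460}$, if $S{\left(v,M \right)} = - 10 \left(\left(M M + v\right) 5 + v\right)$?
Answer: $\frac{74928751177}{126948242560} \approx 0.59023$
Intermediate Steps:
$S{\left(v,M \right)} = - 60 v - 50 M^{2}$ ($S{\left(v,M \right)} = - 10 \left(\left(M^{2} + v\right) 5 + v\right) = - 10 \left(\left(v + M^{2}\right) 5 + v\right) = - 10 \left(\left(5 v + 5 M^{2}\right) + v\right) = - 10 \left(5 M^{2} + 6 v\right) = - 60 v - 50 M^{2}$)
$- \frac{239545}{S{\left(512,440 \right)}} + \frac{147872}{261460} = - \frac{239545}{\left(-60\right) 512 - 50 \cdot 440^{2}} + \frac{147872}{261460} = - \frac{239545}{-30720 - 9680000} + 147872 \cdot \frac{1}{261460} = - \frac{239545}{-30720 - 9680000} + \frac{36968}{65365} = - \frac{239545}{-9710720} + \frac{36968}{65365} = \left(-239545\right) \left(- \frac{1}{9710720}\right) + \frac{36968}{65365} = \frac{47909}{1942144} + \frac{36968}{65365} = \frac{74928751177}{126948242560}$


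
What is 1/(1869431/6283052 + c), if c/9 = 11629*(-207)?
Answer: -6283052/136121232742573 ≈ -4.6158e-8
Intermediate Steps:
c = -21664827 (c = 9*(11629*(-207)) = 9*(-2407203) = -21664827)
1/(1869431/6283052 + c) = 1/(1869431/6283052 - 21664827) = 1/(-136121232742573/6283052) = -6283052/136121232742573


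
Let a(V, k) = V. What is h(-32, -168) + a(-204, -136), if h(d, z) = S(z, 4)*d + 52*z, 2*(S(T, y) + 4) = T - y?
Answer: -6060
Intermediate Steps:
S(T, y) = -4 + T/2 - y/2 (S(T, y) = -4 + (T - y)/2 = -4 + (T/2 - y/2) = -4 + T/2 - y/2)
h(d, z) = 52*z + d*(-6 + z/2) (h(d, z) = (-4 + z/2 - ½*4)*d + 52*z = (-4 + z/2 - 2)*d + 52*z = (-6 + z/2)*d + 52*z = d*(-6 + z/2) + 52*z = 52*z + d*(-6 + z/2))
h(-32, -168) + a(-204, -136) = (52*(-168) + (½)*(-32)*(-12 - 168)) - 204 = (-8736 + (½)*(-32)*(-180)) - 204 = (-8736 + 2880) - 204 = -5856 - 204 = -6060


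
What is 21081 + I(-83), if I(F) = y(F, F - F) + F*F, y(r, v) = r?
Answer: 27887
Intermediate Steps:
I(F) = F + F² (I(F) = F + F*F = F + F²)
21081 + I(-83) = 21081 - 83*(1 - 83) = 21081 - 83*(-82) = 21081 + 6806 = 27887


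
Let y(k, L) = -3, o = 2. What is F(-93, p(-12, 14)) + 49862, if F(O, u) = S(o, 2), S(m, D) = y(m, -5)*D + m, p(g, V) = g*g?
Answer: 49858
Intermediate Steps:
p(g, V) = g**2
S(m, D) = m - 3*D (S(m, D) = -3*D + m = m - 3*D)
F(O, u) = -4 (F(O, u) = 2 - 3*2 = 2 - 6 = -4)
F(-93, p(-12, 14)) + 49862 = -4 + 49862 = 49858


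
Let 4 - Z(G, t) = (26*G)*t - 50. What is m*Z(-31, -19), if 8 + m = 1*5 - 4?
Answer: 106820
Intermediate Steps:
Z(G, t) = 54 - 26*G*t (Z(G, t) = 4 - ((26*G)*t - 50) = 4 - (26*G*t - 50) = 4 - (-50 + 26*G*t) = 4 + (50 - 26*G*t) = 54 - 26*G*t)
m = -7 (m = -8 + (1*5 - 4) = -8 + (5 - 4) = -8 + 1 = -7)
m*Z(-31, -19) = -7*(54 - 26*(-31)*(-19)) = -7*(54 - 15314) = -7*(-15260) = 106820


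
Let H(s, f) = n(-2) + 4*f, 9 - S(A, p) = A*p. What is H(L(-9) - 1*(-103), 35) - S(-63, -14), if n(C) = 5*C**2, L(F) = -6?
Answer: 1033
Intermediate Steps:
S(A, p) = 9 - A*p
H(s, f) = 20 + 4*f (H(s, f) = 5*(-2)**2 + 4*f = 5*4 + 4*f = 20 + 4*f)
H(L(-9) - 1*(-103), 35) - S(-63, -14) = (20 + 4*35) - (9 - 1*(-63)*(-14)) = (20 + 140) - (9 - 882) = 160 - 1*(-873) = 160 + 873 = 1033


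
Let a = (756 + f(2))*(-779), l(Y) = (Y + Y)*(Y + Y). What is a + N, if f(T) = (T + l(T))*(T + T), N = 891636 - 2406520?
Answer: -2159896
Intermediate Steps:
l(Y) = 4*Y² (l(Y) = (2*Y)*(2*Y) = 4*Y²)
N = -1514884
f(T) = 2*T*(T + 4*T²) (f(T) = (T + 4*T²)*(T + T) = (T + 4*T²)*(2*T) = 2*T*(T + 4*T²))
a = -645012 (a = (756 + 2²*(2 + 8*2))*(-779) = (756 + 4*(2 + 16))*(-779) = (756 + 4*18)*(-779) = (756 + 72)*(-779) = 828*(-779) = -645012)
a + N = -645012 - 1514884 = -2159896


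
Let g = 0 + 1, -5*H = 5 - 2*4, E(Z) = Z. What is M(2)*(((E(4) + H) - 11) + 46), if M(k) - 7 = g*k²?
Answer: 2178/5 ≈ 435.60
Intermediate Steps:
H = ⅗ (H = -(5 - 2*4)/5 = -(5 - 8)/5 = -⅕*(-3) = ⅗ ≈ 0.60000)
g = 1
M(k) = 7 + k² (M(k) = 7 + 1*k² = 7 + k²)
M(2)*(((E(4) + H) - 11) + 46) = (7 + 2²)*(((4 + ⅗) - 11) + 46) = (7 + 4)*((23/5 - 11) + 46) = 11*(-32/5 + 46) = 11*(198/5) = 2178/5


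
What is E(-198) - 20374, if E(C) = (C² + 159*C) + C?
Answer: -12850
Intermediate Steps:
E(C) = C² + 160*C
E(-198) - 20374 = -198*(160 - 198) - 20374 = -198*(-38) - 20374 = 7524 - 20374 = -12850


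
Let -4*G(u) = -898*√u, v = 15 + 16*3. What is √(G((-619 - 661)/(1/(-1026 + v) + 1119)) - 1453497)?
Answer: √(-105488738388189897 + 1451521812*I*√144128465)/269399 ≈ 0.099579 + 1205.6*I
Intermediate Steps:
v = 63 (v = 15 + 48 = 63)
G(u) = 449*√u/2 (G(u) = -(-449)*√u/2 = 449*√u/2)
√(G((-619 - 661)/(1/(-1026 + v) + 1119)) - 1453497) = √(449*√((-619 - 661)/(1/(-1026 + 63) + 1119))/2 - 1453497) = √(449*√(-1280/(1/(-963) + 1119))/2 - 1453497) = √(449*√(-1280/(-1/963 + 1119))/2 - 1453497) = √(449*√(-1280/1077596/963)/2 - 1453497) = √(449*√(-1280*963/1077596)/2 - 1453497) = √(449*√(-308160/269399)/2 - 1453497) = √(449*(24*I*√144128465/269399)/2 - 1453497) = √(5388*I*√144128465/269399 - 1453497) = √(-1453497 + 5388*I*√144128465/269399)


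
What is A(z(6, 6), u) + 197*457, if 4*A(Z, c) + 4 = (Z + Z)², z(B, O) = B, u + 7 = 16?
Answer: 90064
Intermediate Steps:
u = 9 (u = -7 + 16 = 9)
A(Z, c) = -1 + Z² (A(Z, c) = -1 + (Z + Z)²/4 = -1 + (2*Z)²/4 = -1 + (4*Z²)/4 = -1 + Z²)
A(z(6, 6), u) + 197*457 = (-1 + 6²) + 197*457 = (-1 + 36) + 90029 = 35 + 90029 = 90064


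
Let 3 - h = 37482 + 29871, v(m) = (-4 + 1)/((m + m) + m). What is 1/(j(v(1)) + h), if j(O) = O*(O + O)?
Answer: -1/67348 ≈ -1.4848e-5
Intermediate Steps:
v(m) = -1/m (v(m) = -3/(2*m + m) = -3*1/(3*m) = -1/m)
h = -67350 (h = 3 - (37482 + 29871) = 3 - 1*67353 = 3 - 67353 = -67350)
j(O) = 2*O**2 (j(O) = O*(2*O) = 2*O**2)
1/(j(v(1)) + h) = 1/(2*(-1/1)**2 - 67350) = 1/(2*(-1*1)**2 - 67350) = 1/(2*(-1)**2 - 67350) = 1/(2*1 - 67350) = 1/(2 - 67350) = 1/(-67348) = -1/67348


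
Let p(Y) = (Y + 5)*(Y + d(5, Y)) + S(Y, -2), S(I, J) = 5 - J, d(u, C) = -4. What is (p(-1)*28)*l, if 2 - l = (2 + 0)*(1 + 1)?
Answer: 728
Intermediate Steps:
l = -2 (l = 2 - (2 + 0)*(1 + 1) = 2 - 2*2 = 2 - 1*4 = 2 - 4 = -2)
p(Y) = 7 + (-4 + Y)*(5 + Y) (p(Y) = (Y + 5)*(Y - 4) + (5 - 1*(-2)) = (5 + Y)*(-4 + Y) + (5 + 2) = (-4 + Y)*(5 + Y) + 7 = 7 + (-4 + Y)*(5 + Y))
(p(-1)*28)*l = ((-13 - 1 + (-1)**2)*28)*(-2) = ((-13 - 1 + 1)*28)*(-2) = -13*28*(-2) = -364*(-2) = 728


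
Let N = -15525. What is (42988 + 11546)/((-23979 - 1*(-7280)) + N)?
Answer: -27267/16112 ≈ -1.6923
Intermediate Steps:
(42988 + 11546)/((-23979 - 1*(-7280)) + N) = (42988 + 11546)/((-23979 - 1*(-7280)) - 15525) = 54534/((-23979 + 7280) - 15525) = 54534/(-16699 - 15525) = 54534/(-32224) = 54534*(-1/32224) = -27267/16112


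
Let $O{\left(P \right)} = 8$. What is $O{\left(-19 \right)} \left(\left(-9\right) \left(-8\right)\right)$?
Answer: $576$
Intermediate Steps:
$O{\left(-19 \right)} \left(\left(-9\right) \left(-8\right)\right) = 8 \left(\left(-9\right) \left(-8\right)\right) = 8 \cdot 72 = 576$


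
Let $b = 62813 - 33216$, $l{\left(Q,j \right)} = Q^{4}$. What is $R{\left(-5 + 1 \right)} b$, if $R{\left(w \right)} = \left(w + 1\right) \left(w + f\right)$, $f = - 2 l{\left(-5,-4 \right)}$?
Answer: $111343914$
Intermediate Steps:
$f = -1250$ ($f = - 2 \left(-5\right)^{4} = \left(-2\right) 625 = -1250$)
$R{\left(w \right)} = \left(1 + w\right) \left(-1250 + w\right)$ ($R{\left(w \right)} = \left(w + 1\right) \left(w - 1250\right) = \left(1 + w\right) \left(-1250 + w\right)$)
$b = 29597$ ($b = 62813 - 33216 = 29597$)
$R{\left(-5 + 1 \right)} b = \left(-1250 + \left(-5 + 1\right)^{2} - 1249 \left(-5 + 1\right)\right) 29597 = \left(-1250 + \left(-4\right)^{2} - -4996\right) 29597 = \left(-1250 + 16 + 4996\right) 29597 = 3762 \cdot 29597 = 111343914$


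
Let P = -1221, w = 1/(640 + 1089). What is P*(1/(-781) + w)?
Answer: 105228/122759 ≈ 0.85719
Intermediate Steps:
w = 1/1729 ≈ 0.00057837
P*(1/(-781) + w) = -1221*(1/(-781) + 1/1729) = -1221*(-1/781 + 1/1729) = -1221*(-948/1350349) = 105228/122759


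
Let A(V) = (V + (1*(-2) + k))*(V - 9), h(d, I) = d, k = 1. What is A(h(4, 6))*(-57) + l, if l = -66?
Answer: 789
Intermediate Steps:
A(V) = (-1 + V)*(-9 + V) (A(V) = (V + (1*(-2) + 1))*(V - 9) = (V + (-2 + 1))*(-9 + V) = (V - 1)*(-9 + V) = (-1 + V)*(-9 + V))
A(h(4, 6))*(-57) + l = (9 + 4² - 10*4)*(-57) - 66 = (9 + 16 - 40)*(-57) - 66 = -15*(-57) - 66 = 855 - 66 = 789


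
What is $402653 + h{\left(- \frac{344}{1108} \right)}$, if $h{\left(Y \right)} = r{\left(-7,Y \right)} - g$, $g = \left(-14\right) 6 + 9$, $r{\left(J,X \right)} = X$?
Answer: $\frac{111555570}{277} \approx 4.0273 \cdot 10^{5}$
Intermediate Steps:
$g = -75$ ($g = -84 + 9 = -75$)
$h{\left(Y \right)} = 75 + Y$ ($h{\left(Y \right)} = Y - -75 = Y + 75 = 75 + Y$)
$402653 + h{\left(- \frac{344}{1108} \right)} = 402653 + \left(75 - \frac{344}{1108}\right) = 402653 + \left(75 - \frac{86}{277}\right) = 402653 + \frac{20689}{277} = \frac{111555570}{277}$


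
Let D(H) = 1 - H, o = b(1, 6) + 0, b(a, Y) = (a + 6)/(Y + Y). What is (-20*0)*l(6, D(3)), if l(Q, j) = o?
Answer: 0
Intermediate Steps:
b(a, Y) = (6 + a)/(2*Y) (b(a, Y) = (6 + a)/((2*Y)) = (6 + a)*(1/(2*Y)) = (6 + a)/(2*Y))
o = 7/12 (o = (1/2)*(6 + 1)/6 + 0 = (1/2)*(1/6)*7 + 0 = 7/12 + 0 = 7/12 ≈ 0.58333)
l(Q, j) = 7/12
(-20*0)*l(6, D(3)) = -20*0*(7/12) = 0*(7/12) = 0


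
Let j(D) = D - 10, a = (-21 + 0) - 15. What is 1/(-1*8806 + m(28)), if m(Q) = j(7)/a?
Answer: -12/105671 ≈ -0.00011356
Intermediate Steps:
a = -36 (a = -21 - 15 = -36)
j(D) = -10 + D
m(Q) = 1/12 (m(Q) = (-10 + 7)/(-36) = -3*(-1/36) = 1/12)
1/(-1*8806 + m(28)) = 1/(-1*8806 + 1/12) = 1/(-8806 + 1/12) = 1/(-105671/12) = -12/105671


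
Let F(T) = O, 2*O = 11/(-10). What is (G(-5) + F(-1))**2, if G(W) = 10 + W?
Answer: 7921/400 ≈ 19.802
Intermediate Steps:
O = -11/20 (O = (11/(-10))/2 = (11*(-1/10))/2 = (1/2)*(-11/10) = -11/20 ≈ -0.55000)
F(T) = -11/20
(G(-5) + F(-1))**2 = ((10 - 5) - 11/20)**2 = (5 - 11/20)**2 = (89/20)**2 = 7921/400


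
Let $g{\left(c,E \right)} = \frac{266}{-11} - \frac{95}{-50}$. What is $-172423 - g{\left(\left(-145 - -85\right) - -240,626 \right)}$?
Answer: $- \frac{18964079}{110} \approx -1.724 \cdot 10^{5}$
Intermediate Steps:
$g{\left(c,E \right)} = - \frac{2451}{110}$ ($g{\left(c,E \right)} = 266 \left(- \frac{1}{11}\right) - - \frac{19}{10} = - \frac{266}{11} + \frac{19}{10} = - \frac{2451}{110}$)
$-172423 - g{\left(\left(-145 - -85\right) - -240,626 \right)} = -172423 - - \frac{2451}{110} = -172423 + \frac{2451}{110} = - \frac{18964079}{110}$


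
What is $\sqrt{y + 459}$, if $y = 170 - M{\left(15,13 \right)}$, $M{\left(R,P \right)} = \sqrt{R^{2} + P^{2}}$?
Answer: $\sqrt{629 - \sqrt{394}} \approx 24.681$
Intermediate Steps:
$M{\left(R,P \right)} = \sqrt{P^{2} + R^{2}}$
$y = 170 - \sqrt{394}$ ($y = 170 - \sqrt{13^{2} + 15^{2}} = 170 - \sqrt{169 + 225} = 170 - \sqrt{394} \approx 150.15$)
$\sqrt{y + 459} = \sqrt{\left(170 - \sqrt{394}\right) + 459} = \sqrt{629 - \sqrt{394}}$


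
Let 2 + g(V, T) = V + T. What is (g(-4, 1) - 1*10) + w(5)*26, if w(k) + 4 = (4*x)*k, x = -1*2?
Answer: -1159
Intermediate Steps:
x = -2
g(V, T) = -2 + T + V (g(V, T) = -2 + (V + T) = -2 + (T + V) = -2 + T + V)
w(k) = -4 - 8*k (w(k) = -4 + (4*(-2))*k = -4 - 8*k)
(g(-4, 1) - 1*10) + w(5)*26 = ((-2 + 1 - 4) - 1*10) + (-4 - 8*5)*26 = (-5 - 10) + (-4 - 40)*26 = -15 - 44*26 = -15 - 1144 = -1159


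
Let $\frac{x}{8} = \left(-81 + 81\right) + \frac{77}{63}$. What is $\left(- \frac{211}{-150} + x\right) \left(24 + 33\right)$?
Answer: $\frac{95627}{150} \approx 637.51$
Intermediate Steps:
$x = \frac{88}{9}$ ($x = 8 \left(\left(-81 + 81\right) + \frac{77}{63}\right) = 8 \left(0 + 77 \cdot \frac{1}{63}\right) = 8 \left(0 + \frac{11}{9}\right) = 8 \cdot \frac{11}{9} = \frac{88}{9} \approx 9.7778$)
$\left(- \frac{211}{-150} + x\right) \left(24 + 33\right) = \left(- \frac{211}{-150} + \frac{88}{9}\right) \left(24 + 33\right) = \left(\left(-211\right) \left(- \frac{1}{150}\right) + \frac{88}{9}\right) 57 = \left(\frac{211}{150} + \frac{88}{9}\right) 57 = \frac{5033}{450} \cdot 57 = \frac{95627}{150}$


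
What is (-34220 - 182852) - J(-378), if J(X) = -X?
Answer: -217450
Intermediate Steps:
(-34220 - 182852) - J(-378) = (-34220 - 182852) - (-1)*(-378) = -217072 - 1*378 = -217072 - 378 = -217450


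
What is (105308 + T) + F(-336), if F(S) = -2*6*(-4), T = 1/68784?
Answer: 7246807105/68784 ≈ 1.0536e+5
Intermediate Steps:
T = 1/68784 ≈ 1.4538e-5
F(S) = 48 (F(S) = -12*(-4) = 48)
(105308 + T) + F(-336) = (105308 + 1/68784) + 48 = 7243505473/68784 + 48 = 7246807105/68784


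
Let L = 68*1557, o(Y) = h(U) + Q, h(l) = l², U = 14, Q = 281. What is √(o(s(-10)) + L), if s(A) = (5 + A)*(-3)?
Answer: 9*√1313 ≈ 326.12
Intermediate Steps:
s(A) = -15 - 3*A
o(Y) = 477 (o(Y) = 14² + 281 = 196 + 281 = 477)
L = 105876
√(o(s(-10)) + L) = √(477 + 105876) = √106353 = 9*√1313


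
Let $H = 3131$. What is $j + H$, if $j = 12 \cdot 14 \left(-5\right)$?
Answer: $2291$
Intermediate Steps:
$j = -840$ ($j = 168 \left(-5\right) = -840$)
$j + H = -840 + 3131 = 2291$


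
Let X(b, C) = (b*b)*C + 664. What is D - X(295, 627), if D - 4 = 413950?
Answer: -54151385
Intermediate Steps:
D = 413954 (D = 4 + 413950 = 413954)
X(b, C) = 664 + C*b² (X(b, C) = b²*C + 664 = C*b² + 664 = 664 + C*b²)
D - X(295, 627) = 413954 - (664 + 627*295²) = 413954 - (664 + 627*87025) = 413954 - (664 + 54564675) = 413954 - 1*54565339 = 413954 - 54565339 = -54151385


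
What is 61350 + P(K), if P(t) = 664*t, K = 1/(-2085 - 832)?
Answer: 178957286/2917 ≈ 61350.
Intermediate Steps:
K = -1/2917 (K = 1/(-2917) = -1/2917 ≈ -0.00034282)
61350 + P(K) = 61350 + 664*(-1/2917) = 61350 - 664/2917 = 178957286/2917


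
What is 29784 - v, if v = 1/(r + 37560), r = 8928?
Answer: 1384598591/46488 ≈ 29784.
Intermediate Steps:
v = 1/46488 (v = 1/(8928 + 37560) = 1/46488 ≈ 2.1511e-5)
29784 - v = 29784 - 1*1/46488 = 29784 - 1/46488 = 1384598591/46488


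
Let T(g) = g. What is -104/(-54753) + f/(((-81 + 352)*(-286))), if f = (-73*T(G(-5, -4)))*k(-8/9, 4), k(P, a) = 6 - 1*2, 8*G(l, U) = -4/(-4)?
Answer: 20118217/8487372036 ≈ 0.0023704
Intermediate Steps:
G(l, U) = ⅛ (G(l, U) = (-4/(-4))/8 = (-4*(-¼))/8 = (⅛)*1 = ⅛)
k(P, a) = 4 (k(P, a) = 6 - 2 = 4)
f = -73/2 (f = -73*⅛*4 = -73/8*4 = -73/2 ≈ -36.500)
-104/(-54753) + f/(((-81 + 352)*(-286))) = -104/(-54753) - 73*(-1/(286*(-81 + 352)))/2 = -104*(-1/54753) - 73/(2*(271*(-286))) = 104/54753 - 73/2/(-77506) = 104/54753 - 73/2*(-1/77506) = 104/54753 + 73/155012 = 20118217/8487372036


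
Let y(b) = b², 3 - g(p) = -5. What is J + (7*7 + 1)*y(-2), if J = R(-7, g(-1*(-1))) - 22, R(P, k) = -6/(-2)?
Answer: 181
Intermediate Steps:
g(p) = 8 (g(p) = 3 - 1*(-5) = 3 + 5 = 8)
R(P, k) = 3 (R(P, k) = -6*(-½) = 3)
J = -19 (J = 3 - 22 = -19)
J + (7*7 + 1)*y(-2) = -19 + (7*7 + 1)*(-2)² = -19 + (49 + 1)*4 = -19 + 50*4 = -19 + 200 = 181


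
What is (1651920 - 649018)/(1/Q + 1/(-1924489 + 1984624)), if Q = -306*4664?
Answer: 28690923415318560/455683 ≈ 6.2962e+10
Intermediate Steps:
Q = -1427184
(1651920 - 649018)/(1/Q + 1/(-1924489 + 1984624)) = (1651920 - 649018)/(1/(-1427184) + 1/(-1924489 + 1984624)) = 1002902/(-1/1427184 + 1/60135) = 1002902/(455683/28607903280) = 1002902*(28607903280/455683) = 28690923415318560/455683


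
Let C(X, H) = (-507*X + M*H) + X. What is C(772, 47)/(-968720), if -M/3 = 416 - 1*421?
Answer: 389927/968720 ≈ 0.40252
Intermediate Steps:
M = 15 (M = -3*(416 - 1*421) = -3*(416 - 421) = -3*(-5) = 15)
C(X, H) = -506*X + 15*H (C(X, H) = (-507*X + 15*H) + X = -506*X + 15*H)
C(772, 47)/(-968720) = (-506*772 + 15*47)/(-968720) = (-390632 + 705)*(-1/968720) = -389927*(-1/968720) = 389927/968720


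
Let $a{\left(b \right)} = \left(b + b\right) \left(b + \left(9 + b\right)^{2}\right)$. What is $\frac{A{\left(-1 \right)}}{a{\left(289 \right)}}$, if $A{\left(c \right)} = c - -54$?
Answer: $\frac{1}{971618} \approx 1.0292 \cdot 10^{-6}$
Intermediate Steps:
$A{\left(c \right)} = 54 + c$ ($A{\left(c \right)} = c + 54 = 54 + c$)
$a{\left(b \right)} = 2 b \left(b + \left(9 + b\right)^{2}\right)$
$\frac{A{\left(-1 \right)}}{a{\left(289 \right)}} = \frac{54 - 1}{2 \cdot 289 \left(289 + \left(9 + 289\right)^{2}\right)} = \frac{53}{2 \cdot 289 \left(289 + 298^{2}\right)} = \frac{53}{2 \cdot 289 \left(289 + 88804\right)} = \frac{53}{2 \cdot 289 \cdot 89093} = \frac{53}{51495754} = 53 \cdot \frac{1}{51495754} = \frac{1}{971618}$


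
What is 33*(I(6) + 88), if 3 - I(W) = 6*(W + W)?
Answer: 627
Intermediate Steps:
I(W) = 3 - 12*W (I(W) = 3 - 6*(W + W) = 3 - 6*2*W = 3 - 12*W)
33*(I(6) + 88) = 33*((3 - 12*6) + 88) = 33*((3 - 72) + 88) = 33*(-69 + 88) = 33*19 = 627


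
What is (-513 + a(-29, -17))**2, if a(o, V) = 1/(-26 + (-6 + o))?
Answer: 979314436/3721 ≈ 2.6319e+5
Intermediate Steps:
a(o, V) = 1/(-32 + o)
(-513 + a(-29, -17))**2 = (-513 + 1/(-32 - 29))**2 = (-513 + 1/(-61))**2 = (-513 - 1/61)**2 = (-31294/61)**2 = 979314436/3721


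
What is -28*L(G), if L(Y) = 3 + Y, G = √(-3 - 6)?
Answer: -84 - 84*I ≈ -84.0 - 84.0*I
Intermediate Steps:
G = 3*I (G = √(-9) = 3*I ≈ 3.0*I)
-28*L(G) = -28*(3 + 3*I) = -84 - 84*I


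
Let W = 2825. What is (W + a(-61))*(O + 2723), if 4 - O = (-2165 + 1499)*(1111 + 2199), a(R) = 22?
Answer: 6283861389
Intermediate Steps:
O = 2204464 (O = 4 - (-2165 + 1499)*(1111 + 2199) = 4 - (-666)*3310 = 4 - 1*(-2204460) = 4 + 2204460 = 2204464)
(W + a(-61))*(O + 2723) = (2825 + 22)*(2204464 + 2723) = 2847*2207187 = 6283861389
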